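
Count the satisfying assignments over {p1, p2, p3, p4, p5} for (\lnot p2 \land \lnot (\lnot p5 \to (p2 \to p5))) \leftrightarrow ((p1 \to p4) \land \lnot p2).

20

Initial set: {((\lnot p2 \land \lnot (\lnot p5 \to (p2 \to p5))) \leftrightarrow ((p1 \to p4) \land \lnot p2))}.
((\lnot p2 \land \lnot (\lnot p5 \to (p2 \to p5))) \leftrightarrow ((p1 \to p4) \land \lnot p2)): β-rule — branch into (\lnot p2 \land \lnot (\lnot p5 \to (p2 \to p5))), ((p1 \to p4) \land \lnot p2)  //  \lnot (\lnot p2 \land \lnot (\lnot p5 \to (p2 \to p5))), \lnot ((p1 \to p4) \land \lnot p2).
  branch 1 (add (\lnot p2 \land \lnot (\lnot p5 \to (p2 \to p5))), ((p1 \to p4) \land \lnot p2)):
    (\lnot p2 \land \lnot (\lnot p5 \to (p2 \to p5))): α-rule — add \lnot p2, \lnot (\lnot p5 \to (p2 \to p5)).
    ((p1 \to p4) \land \lnot p2): α-rule — add (p1 \to p4), \lnot p2.
    \lnot (\lnot p5 \to (p2 \to p5)): α-rule — add \lnot p5, \lnot (p2 \to p5).
    \lnot (p2 \to p5): α-rule — add p2, \lnot p5.
    × closes — contains both p2 and \lnot p2.
  branch 2 (add \lnot (\lnot p2 \land \lnot (\lnot p5 \to (p2 \to p5))), \lnot ((p1 \to p4) \land \lnot p2)):
    \lnot (\lnot p2 \land \lnot (\lnot p5 \to (p2 \to p5))): β-rule — branch into \lnot \lnot p2  //  \lnot \lnot (\lnot p5 \to (p2 \to p5)).
      branch 2.1 (add \lnot \lnot p2):
        \lnot ((p1 \to p4) \land \lnot p2): β-rule — branch into \lnot (p1 \to p4)  //  \lnot \lnot p2.
          branch 2.1.1 (add \lnot (p1 \to p4)):
            \lnot (p1 \to p4): α-rule — add p1, \lnot p4.
            ○ open, literals {p1=1, p2=1, p4=0}.
          branch 2.1.2 (add \lnot \lnot p2):
            ○ open, literals {p2=1}.
      branch 2.2 (add \lnot \lnot (\lnot p5 \to (p2 \to p5))):
        \lnot ((p1 \to p4) \land \lnot p2): β-rule — branch into \lnot (p1 \to p4)  //  \lnot \lnot p2.
          branch 2.2.1 (add \lnot (p1 \to p4)):
            \lnot (p1 \to p4): α-rule — add p1, \lnot p4.
            \lnot \lnot (\lnot p5 \to (p2 \to p5)): β-rule — branch into \lnot \lnot p5  //  (p2 \to p5).
              branch 2.2.1.1 (add \lnot \lnot p5):
                ○ open, literals {p1=1, p4=0, p5=1}.
              branch 2.2.1.2 (add (p2 \to p5)):
                (p2 \to p5): β-rule — branch into \lnot p2  //  p5.
                  branch 2.2.1.2.1 (add \lnot p2):
                    ○ open, literals {p1=1, p2=0, p4=0}.
                  branch 2.2.1.2.2 (add p5):
                    ○ open, literals {p1=1, p4=0, p5=1}.
          branch 2.2.2 (add \lnot \lnot p2):
            \lnot \lnot (\lnot p5 \to (p2 \to p5)): β-rule — branch into \lnot \lnot p5  //  (p2 \to p5).
              branch 2.2.2.1 (add \lnot \lnot p5):
                ○ open, literals {p2=1, p5=1}.
              branch 2.2.2.2 (add (p2 \to p5)):
                (p2 \to p5): β-rule — branch into \lnot p2  //  p5.
                  branch 2.2.2.2.1 (add \lnot p2):
                    × closes — contains both p2 and \lnot p2.
                  branch 2.2.2.2.2 (add p5):
                    ○ open, literals {p2=1, p5=1}.
2 branches closed, 7 open.
Each open branch fixes some atoms; the unmentioned ones are free. Counting distinct full assignments: branch {p1=1, p2=1, p4=0} (p3, p5) contributes 4 new; branch {p2=1} (p1, p3, p4, p5) contributes 12 new; branch {p1=1, p4=0, p5=1} (p2, p3) contributes 2 new; branch {p1=1, p2=0, p4=0} (p3, p5) contributes 2 new; branch {p1=1, p4=0, p5=1} (p2, p3) contributes 0 new; branch {p2=1, p5=1} (p1, p3, p4) contributes 0 new; branch {p2=1, p5=1} (p1, p3, p4) contributes 0 new. Total: 20.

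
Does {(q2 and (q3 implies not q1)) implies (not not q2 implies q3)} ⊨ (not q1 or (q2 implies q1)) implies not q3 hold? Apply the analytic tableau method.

Initial set: {((q2 and (q3 implies not q1)) implies (not not q2 implies q3)); not ((not q1 or (q2 implies q1)) implies not q3)}.
not ((not q1 or (q2 implies q1)) implies not q3): α-rule — add (not q1 or (q2 implies q1)), not not q3.
((q2 and (q3 implies not q1)) implies (not not q2 implies q3)): β-rule — branch into not (q2 and (q3 implies not q1))  //  (not not q2 implies q3).
  branch 1 (add not (q2 and (q3 implies not q1))):
    (not q1 or (q2 implies q1)): β-rule — branch into not q1  //  (q2 implies q1).
      branch 1.1 (add not q1):
        not (q2 and (q3 implies not q1)): β-rule — branch into not q2  //  not (q3 implies not q1).
          branch 1.1.1 (add not q2):
            ○ open, literals {q1=0, q2=0, q3=1}.
          branch 1.1.2 (add not (q3 implies not q1)):
            not (q3 implies not q1): α-rule — add q3, not not q1.
            × closes — contains both q1 and not q1.
      branch 1.2 (add (q2 implies q1)):
        not (q2 and (q3 implies not q1)): β-rule — branch into not q2  //  not (q3 implies not q1).
          branch 1.2.1 (add not q2):
            (q2 implies q1): β-rule — branch into not q2  //  q1.
              branch 1.2.1.1 (add not q2):
                ○ open, literals {q2=0, q3=1}.
              branch 1.2.1.2 (add q1):
                ○ open, literals {q1=1, q2=0, q3=1}.
          branch 1.2.2 (add not (q3 implies not q1)):
            not (q3 implies not q1): α-rule — add q3, not not q1.
            (q2 implies q1): β-rule — branch into not q2  //  q1.
              branch 1.2.2.1 (add not q2):
                ○ open, literals {q1=1, q2=0, q3=1}.
              branch 1.2.2.2 (add q1):
                ○ open, literals {q1=1, q3=1}.
  branch 2 (add (not not q2 implies q3)):
    (not q1 or (q2 implies q1)): β-rule — branch into not q1  //  (q2 implies q1).
      branch 2.1 (add not q1):
        (not not q2 implies q3): β-rule — branch into not not not q2  //  q3.
          branch 2.1.1 (add not not not q2):
            not not not q2: drop double negation, giving not q2.
            ○ open, literals {q1=0, q2=0, q3=1}.
          branch 2.1.2 (add q3):
            ○ open, literals {q1=0, q3=1}.
      branch 2.2 (add (q2 implies q1)):
        (not not q2 implies q3): β-rule — branch into not not not q2  //  q3.
          branch 2.2.1 (add not not not q2):
            not not not q2: drop double negation, giving not q2.
            (q2 implies q1): β-rule — branch into not q2  //  q1.
              branch 2.2.1.1 (add not q2):
                ○ open, literals {q2=0, q3=1}.
              branch 2.2.1.2 (add q1):
                ○ open, literals {q1=1, q2=0, q3=1}.
          branch 2.2.2 (add q3):
            (q2 implies q1): β-rule — branch into not q2  //  q1.
              branch 2.2.2.1 (add not q2):
                ○ open, literals {q2=0, q3=1}.
              branch 2.2.2.2 (add q1):
                ○ open, literals {q1=1, q3=1}.
1 branch closed, 11 open.
An open branch gives a countermodel: q1=0, q2=0, q3=1 (unmentioned atoms arbitrary); the premises hold there but the conclusion fails.

No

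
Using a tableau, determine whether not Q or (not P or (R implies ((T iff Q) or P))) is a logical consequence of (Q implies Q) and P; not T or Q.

Yes

Initial set: {((Q implies Q) and P); (not T or Q); not (not Q or (not P or (R implies ((T iff Q) or P))))}.
((Q implies Q) and P): α-rule — add (Q implies Q), P.
not (not Q or (not P or (R implies ((T iff Q) or P)))): α-rule — add not not Q, not (not P or (R implies ((T iff Q) or P))).
not (not P or (R implies ((T iff Q) or P))): α-rule — add not not P, not (R implies ((T iff Q) or P)).
not (R implies ((T iff Q) or P)): α-rule — add R, not ((T iff Q) or P).
not ((T iff Q) or P): α-rule — add not (T iff Q), not P.
× closes — contains both P and not P.
All 1 branch closes.
Every branch closed, so the premises entail the conclusion.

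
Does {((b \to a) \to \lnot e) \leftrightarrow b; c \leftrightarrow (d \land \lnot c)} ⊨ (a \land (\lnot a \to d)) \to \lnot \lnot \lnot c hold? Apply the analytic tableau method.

Yes

Initial set: {(((b \to a) \to \lnot e) \leftrightarrow b); (c \leftrightarrow (d \land \lnot c)); \lnot ((a \land (\lnot a \to d)) \to \lnot \lnot \lnot c)}.
\lnot ((a \land (\lnot a \to d)) \to \lnot \lnot \lnot c): α-rule — add (a \land (\lnot a \to d)), \lnot \lnot \lnot \lnot c.
(a \land (\lnot a \to d)): α-rule — add a, (\lnot a \to d).
\lnot \lnot \lnot \lnot c: drop double negation, giving \lnot \lnot c.
(((b \to a) \to \lnot e) \leftrightarrow b): β-rule — branch into ((b \to a) \to \lnot e), b  //  \lnot ((b \to a) \to \lnot e), \lnot b.
  branch 1 (add ((b \to a) \to \lnot e), b):
    (c \leftrightarrow (d \land \lnot c)): β-rule — branch into c, (d \land \lnot c)  //  \lnot c, \lnot (d \land \lnot c).
      branch 1.1 (add c, (d \land \lnot c)):
        (d \land \lnot c): α-rule — add d, \lnot c.
        × closes — contains both c and \lnot c.
      branch 1.2 (add \lnot c, \lnot (d \land \lnot c)):
        × closes — contains both c and \lnot c.
  branch 2 (add \lnot ((b \to a) \to \lnot e), \lnot b):
    \lnot ((b \to a) \to \lnot e): α-rule — add (b \to a), \lnot \lnot e.
    (c \leftrightarrow (d \land \lnot c)): β-rule — branch into c, (d \land \lnot c)  //  \lnot c, \lnot (d \land \lnot c).
      branch 2.1 (add c, (d \land \lnot c)):
        (d \land \lnot c): α-rule — add d, \lnot c.
        × closes — contains both c and \lnot c.
      branch 2.2 (add \lnot c, \lnot (d \land \lnot c)):
        × closes — contains both c and \lnot c.
All 4 branches close.
Every branch closed, so the premises entail the conclusion.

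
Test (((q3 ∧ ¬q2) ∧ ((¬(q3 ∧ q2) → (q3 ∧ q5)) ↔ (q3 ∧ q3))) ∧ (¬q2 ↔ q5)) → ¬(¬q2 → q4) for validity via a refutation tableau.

Assume the negation and expand:
Initial set: {¬((((q3 ∧ ¬q2) ∧ ((¬(q3 ∧ q2) → (q3 ∧ q5)) ↔ (q3 ∧ q3))) ∧ (¬q2 ↔ q5)) → ¬(¬q2 → q4))}.
¬((((q3 ∧ ¬q2) ∧ ((¬(q3 ∧ q2) → (q3 ∧ q5)) ↔ (q3 ∧ q3))) ∧ (¬q2 ↔ q5)) → ¬(¬q2 → q4)): α-rule — add (((q3 ∧ ¬q2) ∧ ((¬(q3 ∧ q2) → (q3 ∧ q5)) ↔ (q3 ∧ q3))) ∧ (¬q2 ↔ q5)), ¬¬(¬q2 → q4).
(((q3 ∧ ¬q2) ∧ ((¬(q3 ∧ q2) → (q3 ∧ q5)) ↔ (q3 ∧ q3))) ∧ (¬q2 ↔ q5)): α-rule — add ((q3 ∧ ¬q2) ∧ ((¬(q3 ∧ q2) → (q3 ∧ q5)) ↔ (q3 ∧ q3))), (¬q2 ↔ q5).
((q3 ∧ ¬q2) ∧ ((¬(q3 ∧ q2) → (q3 ∧ q5)) ↔ (q3 ∧ q3))): α-rule — add (q3 ∧ ¬q2), ((¬(q3 ∧ q2) → (q3 ∧ q5)) ↔ (q3 ∧ q3)).
(q3 ∧ ¬q2): α-rule — add q3, ¬q2.
¬¬(¬q2 → q4): β-rule — branch into ¬¬q2  //  q4.
  branch 1 (add ¬¬q2):
    × closes — contains both q2 and ¬q2.
  branch 2 (add q4):
    (¬q2 ↔ q5): β-rule — branch into ¬q2, q5  //  ¬¬q2, ¬q5.
      branch 2.1 (add ¬q2, q5):
        ((¬(q3 ∧ q2) → (q3 ∧ q5)) ↔ (q3 ∧ q3)): β-rule — branch into (¬(q3 ∧ q2) → (q3 ∧ q5)), (q3 ∧ q3)  //  ¬(¬(q3 ∧ q2) → (q3 ∧ q5)), ¬(q3 ∧ q3).
          branch 2.1.1 (add (¬(q3 ∧ q2) → (q3 ∧ q5)), (q3 ∧ q3)):
            (q3 ∧ q3): α-rule — add q3, q3.
            (¬(q3 ∧ q2) → (q3 ∧ q5)): β-rule — branch into ¬¬(q3 ∧ q2)  //  (q3 ∧ q5).
              branch 2.1.1.1 (add ¬¬(q3 ∧ q2)):
                ¬¬(q3 ∧ q2): α-rule — add q3, q2.
                × closes — contains both q2 and ¬q2.
              branch 2.1.1.2 (add (q3 ∧ q5)):
                (q3 ∧ q5): α-rule — add q3, q5.
                ○ open, literals {q2=F, q3=T, q4=T, q5=T}.
          branch 2.1.2 (add ¬(¬(q3 ∧ q2) → (q3 ∧ q5)), ¬(q3 ∧ q3)):
            ¬(¬(q3 ∧ q2) → (q3 ∧ q5)): α-rule — add ¬(q3 ∧ q2), ¬(q3 ∧ q5).
            ¬(q3 ∧ q3): β-rule — branch into ¬q3  //  ¬q3.
              branch 2.1.2.1 (add ¬q3):
                × closes — contains both q3 and ¬q3.
              branch 2.1.2.2 (add ¬q3):
                × closes — contains both q3 and ¬q3.
      branch 2.2 (add ¬¬q2, ¬q5):
        × closes — contains both q2 and ¬q2.
5 branches closed, 1 open.
An open branch gives a countermodel: q2=F, q3=T, q4=T, q5=T (unmentioned atoms arbitrary); under it the original formula is false.

Not valid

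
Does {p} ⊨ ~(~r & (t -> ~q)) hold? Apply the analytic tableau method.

Initial set: {p; ~~(~r & (t -> ~q))}.
~~(~r & (t -> ~q)): α-rule — add ~r, (t -> ~q).
(t -> ~q): β-rule — branch into ~t  //  ~q.
  branch 1 (add ~t):
    ○ open, literals {p=T, r=F, t=F}.
  branch 2 (add ~q):
    ○ open, literals {p=T, q=F, r=F}.
0 branches closed, 2 open.
An open branch gives a countermodel: p=T, r=F, t=F (unmentioned atoms arbitrary); the premises hold there but the conclusion fails.

No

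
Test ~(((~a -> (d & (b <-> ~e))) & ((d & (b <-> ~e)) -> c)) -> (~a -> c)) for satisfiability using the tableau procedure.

Initial set: {~(((~a -> (d & (b <-> ~e))) & ((d & (b <-> ~e)) -> c)) -> (~a -> c))}.
~(((~a -> (d & (b <-> ~e))) & ((d & (b <-> ~e)) -> c)) -> (~a -> c)): α-rule — add ((~a -> (d & (b <-> ~e))) & ((d & (b <-> ~e)) -> c)), ~(~a -> c).
((~a -> (d & (b <-> ~e))) & ((d & (b <-> ~e)) -> c)): α-rule — add (~a -> (d & (b <-> ~e))), ((d & (b <-> ~e)) -> c).
~(~a -> c): α-rule — add ~a, ~c.
(~a -> (d & (b <-> ~e))): β-rule — branch into ~~a  //  (d & (b <-> ~e)).
  branch 1 (add ~~a):
    × closes — contains both a and ~a.
  branch 2 (add (d & (b <-> ~e))):
    (d & (b <-> ~e)): α-rule — add d, (b <-> ~e).
    ((d & (b <-> ~e)) -> c): β-rule — branch into ~(d & (b <-> ~e))  //  c.
      branch 2.1 (add ~(d & (b <-> ~e))):
        (b <-> ~e): β-rule — branch into b, ~e  //  ~b, ~~e.
          branch 2.1.1 (add b, ~e):
            ~(d & (b <-> ~e)): β-rule — branch into ~d  //  ~(b <-> ~e).
              branch 2.1.1.1 (add ~d):
                × closes — contains both d and ~d.
              branch 2.1.1.2 (add ~(b <-> ~e)):
                ~(b <-> ~e): β-rule — branch into b, ~~e  //  ~b, ~e.
                  branch 2.1.1.2.1 (add b, ~~e):
                    × closes — contains both e and ~e.
                  branch 2.1.1.2.2 (add ~b, ~e):
                    × closes — contains both b and ~b.
          branch 2.1.2 (add ~b, ~~e):
            ~(d & (b <-> ~e)): β-rule — branch into ~d  //  ~(b <-> ~e).
              branch 2.1.2.1 (add ~d):
                × closes — contains both d and ~d.
              branch 2.1.2.2 (add ~(b <-> ~e)):
                ~(b <-> ~e): β-rule — branch into b, ~~e  //  ~b, ~e.
                  branch 2.1.2.2.1 (add b, ~~e):
                    × closes — contains both b and ~b.
                  branch 2.1.2.2.2 (add ~b, ~e):
                    × closes — contains both e and ~e.
      branch 2.2 (add c):
        × closes — contains both c and ~c.
All 8 branches close.
Every branch closed; the formula is unsatisfiable.

Unsatisfiable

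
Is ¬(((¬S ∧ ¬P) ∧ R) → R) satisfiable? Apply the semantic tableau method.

Unsatisfiable

Initial set: {T ¬(((¬S ∧ ¬P) ∧ R) → R)}.
T ¬(((¬S ∧ ¬P) ∧ R) → R): α-rule — add T ((¬S ∧ ¬P) ∧ R), F R.
T ((¬S ∧ ¬P) ∧ R): α-rule — add T (¬S ∧ ¬P), T R.
× closes — contains both R and ¬R.
All 1 branch closes.
Every branch closed; the formula is unsatisfiable.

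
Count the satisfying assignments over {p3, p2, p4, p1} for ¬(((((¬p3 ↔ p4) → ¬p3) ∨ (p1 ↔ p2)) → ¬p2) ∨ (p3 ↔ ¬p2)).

3

Initial set: {¬(((((¬p3 ↔ p4) → ¬p3) ∨ (p1 ↔ p2)) → ¬p2) ∨ (p3 ↔ ¬p2))}.
¬(((((¬p3 ↔ p4) → ¬p3) ∨ (p1 ↔ p2)) → ¬p2) ∨ (p3 ↔ ¬p2)): α-rule — add ¬((((¬p3 ↔ p4) → ¬p3) ∨ (p1 ↔ p2)) → ¬p2), ¬(p3 ↔ ¬p2).
¬((((¬p3 ↔ p4) → ¬p3) ∨ (p1 ↔ p2)) → ¬p2): α-rule — add (((¬p3 ↔ p4) → ¬p3) ∨ (p1 ↔ p2)), ¬¬p2.
¬(p3 ↔ ¬p2): β-rule — branch into p3, ¬¬p2  //  ¬p3, ¬p2.
  branch 1 (add p3, ¬¬p2):
    (((¬p3 ↔ p4) → ¬p3) ∨ (p1 ↔ p2)): β-rule — branch into ((¬p3 ↔ p4) → ¬p3)  //  (p1 ↔ p2).
      branch 1.1 (add ((¬p3 ↔ p4) → ¬p3)):
        ((¬p3 ↔ p4) → ¬p3): β-rule — branch into ¬(¬p3 ↔ p4)  //  ¬p3.
          branch 1.1.1 (add ¬(¬p3 ↔ p4)):
            ¬(¬p3 ↔ p4): β-rule — branch into ¬p3, ¬p4  //  ¬¬p3, p4.
              branch 1.1.1.1 (add ¬p3, ¬p4):
                × closes — contains both p3 and ¬p3.
              branch 1.1.1.2 (add ¬¬p3, p4):
                ○ open, literals {p2=T, p3=T, p4=T}.
          branch 1.1.2 (add ¬p3):
            × closes — contains both p3 and ¬p3.
      branch 1.2 (add (p1 ↔ p2)):
        (p1 ↔ p2): β-rule — branch into p1, p2  //  ¬p1, ¬p2.
          branch 1.2.1 (add p1, p2):
            ○ open, literals {p1=T, p2=T, p3=T}.
          branch 1.2.2 (add ¬p1, ¬p2):
            × closes — contains both p2 and ¬p2.
  branch 2 (add ¬p3, ¬p2):
    × closes — contains both p2 and ¬p2.
4 branches closed, 2 open.
Each open branch fixes some atoms; the unmentioned ones are free. Counting distinct full assignments: branch {p2=T, p3=T, p4=T} (p1) contributes 2 new; branch {p1=T, p2=T, p3=T} (p4) contributes 1 new. Total: 3.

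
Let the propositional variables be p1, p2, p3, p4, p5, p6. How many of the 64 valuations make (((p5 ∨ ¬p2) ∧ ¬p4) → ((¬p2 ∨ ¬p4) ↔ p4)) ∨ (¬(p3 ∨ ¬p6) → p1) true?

61

Initial set: {T ((((p5 ∨ ¬p2) ∧ ¬p4) → ((¬p2 ∨ ¬p4) ↔ p4)) ∨ (¬(p3 ∨ ¬p6) → p1))}.
T ((((p5 ∨ ¬p2) ∧ ¬p4) → ((¬p2 ∨ ¬p4) ↔ p4)) ∨ (¬(p3 ∨ ¬p6) → p1)): β-rule — branch into T (((p5 ∨ ¬p2) ∧ ¬p4) → ((¬p2 ∨ ¬p4) ↔ p4))  //  T (¬(p3 ∨ ¬p6) → p1).
  branch 1 (add T (((p5 ∨ ¬p2) ∧ ¬p4) → ((¬p2 ∨ ¬p4) ↔ p4))):
    T (((p5 ∨ ¬p2) ∧ ¬p4) → ((¬p2 ∨ ¬p4) ↔ p4)): β-rule — branch into F ((p5 ∨ ¬p2) ∧ ¬p4)  //  T ((¬p2 ∨ ¬p4) ↔ p4).
      branch 1.1 (add F ((p5 ∨ ¬p2) ∧ ¬p4)):
        F ((p5 ∨ ¬p2) ∧ ¬p4): β-rule — branch into F (p5 ∨ ¬p2)  //  F ¬p4.
          branch 1.1.1 (add F (p5 ∨ ¬p2)):
            F (p5 ∨ ¬p2): α-rule — add F p5, F ¬p2.
            ○ open, literals {p2=1, p5=0}.
          branch 1.1.2 (add F ¬p4):
            ○ open, literals {p4=1}.
      branch 1.2 (add T ((¬p2 ∨ ¬p4) ↔ p4)):
        T ((¬p2 ∨ ¬p4) ↔ p4): β-rule — branch into T (¬p2 ∨ ¬p4), T p4  //  F (¬p2 ∨ ¬p4), F p4.
          branch 1.2.1 (add T (¬p2 ∨ ¬p4), T p4):
            T (¬p2 ∨ ¬p4): β-rule — branch into T ¬p2  //  T ¬p4.
              branch 1.2.1.1 (add T ¬p2):
                ○ open, literals {p2=0, p4=1}.
              branch 1.2.1.2 (add T ¬p4):
                × closes — contains both p4 and ¬p4.
          branch 1.2.2 (add F (¬p2 ∨ ¬p4), F p4):
            F (¬p2 ∨ ¬p4): α-rule — add F ¬p2, F ¬p4.
            × closes — contains both p4 and ¬p4.
  branch 2 (add T (¬(p3 ∨ ¬p6) → p1)):
    T (¬(p3 ∨ ¬p6) → p1): β-rule — branch into F ¬(p3 ∨ ¬p6)  //  T p1.
      branch 2.1 (add F ¬(p3 ∨ ¬p6)):
        F ¬(p3 ∨ ¬p6): β-rule — branch into T p3  //  T ¬p6.
          branch 2.1.1 (add T p3):
            ○ open, literals {p3=1}.
          branch 2.1.2 (add T ¬p6):
            ○ open, literals {p6=0}.
      branch 2.2 (add T p1):
        ○ open, literals {p1=1}.
2 branches closed, 6 open.
Each open branch fixes some atoms; the unmentioned ones are free. Counting distinct full assignments: branch {p2=1, p5=0} (p1, p3, p4, p6) contributes 16 new; branch {p4=1} (p1, p2, p3, p5, p6) contributes 24 new; branch {p2=0, p4=1} (p1, p3, p5, p6) contributes 0 new; branch {p3=1} (p1, p2, p4, p5, p6) contributes 12 new; branch {p6=0} (p1, p2, p3, p4, p5) contributes 6 new; branch {p1=1} (p2, p3, p4, p5, p6) contributes 3 new. Total: 61.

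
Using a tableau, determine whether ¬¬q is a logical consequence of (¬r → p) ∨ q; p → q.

Initial set: {((¬r → p) ∨ q); (p → q); ¬¬¬q}.
¬¬¬q: drop double negation, giving ¬q.
((¬r → p) ∨ q): β-rule — branch into (¬r → p)  //  q.
  branch 1 (add (¬r → p)):
    (p → q): β-rule — branch into ¬p  //  q.
      branch 1.1 (add ¬p):
        (¬r → p): β-rule — branch into ¬¬r  //  p.
          branch 1.1.1 (add ¬¬r):
            ○ open, literals {p=0, q=0, r=1}.
          branch 1.1.2 (add p):
            × closes — contains both p and ¬p.
      branch 1.2 (add q):
        × closes — contains both q and ¬q.
  branch 2 (add q):
    × closes — contains both q and ¬q.
3 branches closed, 1 open.
An open branch gives a countermodel: p=0, q=0, r=1 (unmentioned atoms arbitrary); the premises hold there but the conclusion fails.

No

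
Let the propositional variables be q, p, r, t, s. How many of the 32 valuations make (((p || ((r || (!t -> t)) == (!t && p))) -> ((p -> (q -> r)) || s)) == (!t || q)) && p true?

10

Initial set: {((((p || ((r || (!t -> t)) == (!t && p))) -> ((p -> (q -> r)) || s)) == (!t || q)) && p)}.
((((p || ((r || (!t -> t)) == (!t && p))) -> ((p -> (q -> r)) || s)) == (!t || q)) && p): α-rule — add (((p || ((r || (!t -> t)) == (!t && p))) -> ((p -> (q -> r)) || s)) == (!t || q)), p.
(((p || ((r || (!t -> t)) == (!t && p))) -> ((p -> (q -> r)) || s)) == (!t || q)): β-rule — branch into ((p || ((r || (!t -> t)) == (!t && p))) -> ((p -> (q -> r)) || s)), (!t || q)  //  !((p || ((r || (!t -> t)) == (!t && p))) -> ((p -> (q -> r)) || s)), !(!t || q).
  branch 1 (add ((p || ((r || (!t -> t)) == (!t && p))) -> ((p -> (q -> r)) || s)), (!t || q)):
    ((p || ((r || (!t -> t)) == (!t && p))) -> ((p -> (q -> r)) || s)): β-rule — branch into !(p || ((r || (!t -> t)) == (!t && p)))  //  ((p -> (q -> r)) || s).
      branch 1.1 (add !(p || ((r || (!t -> t)) == (!t && p)))):
        !(p || ((r || (!t -> t)) == (!t && p))): α-rule — add !p, !((r || (!t -> t)) == (!t && p)).
        × closes — contains both p and !p.
      branch 1.2 (add ((p -> (q -> r)) || s)):
        (!t || q): β-rule — branch into !t  //  q.
          branch 1.2.1 (add !t):
            ((p -> (q -> r)) || s): β-rule — branch into (p -> (q -> r))  //  s.
              branch 1.2.1.1 (add (p -> (q -> r))):
                (p -> (q -> r)): β-rule — branch into !p  //  (q -> r).
                  branch 1.2.1.1.1 (add !p):
                    × closes — contains both p and !p.
                  branch 1.2.1.1.2 (add (q -> r)):
                    (q -> r): β-rule — branch into !q  //  r.
                      branch 1.2.1.1.2.1 (add !q):
                        ○ open, literals {p=T, q=F, t=F}.
                      branch 1.2.1.1.2.2 (add r):
                        ○ open, literals {p=T, r=T, t=F}.
              branch 1.2.1.2 (add s):
                ○ open, literals {p=T, s=T, t=F}.
          branch 1.2.2 (add q):
            ((p -> (q -> r)) || s): β-rule — branch into (p -> (q -> r))  //  s.
              branch 1.2.2.1 (add (p -> (q -> r))):
                (p -> (q -> r)): β-rule — branch into !p  //  (q -> r).
                  branch 1.2.2.1.1 (add !p):
                    × closes — contains both p and !p.
                  branch 1.2.2.1.2 (add (q -> r)):
                    (q -> r): β-rule — branch into !q  //  r.
                      branch 1.2.2.1.2.1 (add !q):
                        × closes — contains both q and !q.
                      branch 1.2.2.1.2.2 (add r):
                        ○ open, literals {p=T, q=T, r=T}.
              branch 1.2.2.2 (add s):
                ○ open, literals {p=T, q=T, s=T}.
  branch 2 (add !((p || ((r || (!t -> t)) == (!t && p))) -> ((p -> (q -> r)) || s)), !(!t || q)):
    !((p || ((r || (!t -> t)) == (!t && p))) -> ((p -> (q -> r)) || s)): α-rule — add (p || ((r || (!t -> t)) == (!t && p))), !((p -> (q -> r)) || s).
    !(!t || q): α-rule — add !!t, !q.
    !((p -> (q -> r)) || s): α-rule — add !(p -> (q -> r)), !s.
    !(p -> (q -> r)): α-rule — add p, !(q -> r).
    !(q -> r): α-rule — add q, !r.
    × closes — contains both q and !q.
5 branches closed, 5 open.
Each open branch fixes some atoms; the unmentioned ones are free. Counting distinct full assignments: branch {p=T, q=F, t=F} (r, s) contributes 4 new; branch {p=T, r=T, t=F} (q, s) contributes 2 new; branch {p=T, s=T, t=F} (q, r) contributes 1 new; branch {p=T, q=T, r=T} (t, s) contributes 2 new; branch {p=T, q=T, s=T} (r, t) contributes 1 new. Total: 10.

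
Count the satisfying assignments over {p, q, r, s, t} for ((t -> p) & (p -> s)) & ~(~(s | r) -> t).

2

Initial set: {(((t -> p) & (p -> s)) & ~(~(s | r) -> t))}.
(((t -> p) & (p -> s)) & ~(~(s | r) -> t)): α-rule — add ((t -> p) & (p -> s)), ~(~(s | r) -> t).
((t -> p) & (p -> s)): α-rule — add (t -> p), (p -> s).
~(~(s | r) -> t): α-rule — add ~(s | r), ~t.
~(s | r): α-rule — add ~s, ~r.
(t -> p): β-rule — branch into ~t  //  p.
  branch 1 (add ~t):
    (p -> s): β-rule — branch into ~p  //  s.
      branch 1.1 (add ~p):
        ○ open, literals {p=F, r=F, s=F, t=F}.
      branch 1.2 (add s):
        × closes — contains both s and ~s.
  branch 2 (add p):
    (p -> s): β-rule — branch into ~p  //  s.
      branch 2.1 (add ~p):
        × closes — contains both p and ~p.
      branch 2.2 (add s):
        × closes — contains both s and ~s.
3 branches closed, 1 open.
Each open branch fixes some atoms; the unmentioned ones are free. Counting distinct full assignments: branch {p=F, r=F, s=F, t=F} (q) contributes 2 new. Total: 2.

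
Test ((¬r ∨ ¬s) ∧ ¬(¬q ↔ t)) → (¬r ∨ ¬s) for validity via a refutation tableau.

Assume the negation and expand:
Initial set: {¬(((¬r ∨ ¬s) ∧ ¬(¬q ↔ t)) → (¬r ∨ ¬s))}.
¬(((¬r ∨ ¬s) ∧ ¬(¬q ↔ t)) → (¬r ∨ ¬s)): α-rule — add ((¬r ∨ ¬s) ∧ ¬(¬q ↔ t)), ¬(¬r ∨ ¬s).
((¬r ∨ ¬s) ∧ ¬(¬q ↔ t)): α-rule — add (¬r ∨ ¬s), ¬(¬q ↔ t).
¬(¬r ∨ ¬s): α-rule — add ¬¬r, ¬¬s.
(¬r ∨ ¬s): β-rule — branch into ¬r  //  ¬s.
  branch 1 (add ¬r):
    × closes — contains both r and ¬r.
  branch 2 (add ¬s):
    × closes — contains both s and ¬s.
All 2 branches close.
Every branch closed, so the negation is unsatisfiable and the formula is valid.

Valid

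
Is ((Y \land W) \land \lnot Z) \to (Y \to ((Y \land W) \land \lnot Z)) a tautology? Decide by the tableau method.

Valid

Assume the negation and expand:
Initial set: {\lnot (((Y \land W) \land \lnot Z) \to (Y \to ((Y \land W) \land \lnot Z)))}.
\lnot (((Y \land W) \land \lnot Z) \to (Y \to ((Y \land W) \land \lnot Z))): α-rule — add ((Y \land W) \land \lnot Z), \lnot (Y \to ((Y \land W) \land \lnot Z)).
((Y \land W) \land \lnot Z): α-rule — add (Y \land W), \lnot Z.
\lnot (Y \to ((Y \land W) \land \lnot Z)): α-rule — add Y, \lnot ((Y \land W) \land \lnot Z).
(Y \land W): α-rule — add Y, W.
\lnot ((Y \land W) \land \lnot Z): β-rule — branch into \lnot (Y \land W)  //  \lnot \lnot Z.
  branch 1 (add \lnot (Y \land W)):
    \lnot (Y \land W): β-rule — branch into \lnot Y  //  \lnot W.
      branch 1.1 (add \lnot Y):
        × closes — contains both Y and \lnot Y.
      branch 1.2 (add \lnot W):
        × closes — contains both W and \lnot W.
  branch 2 (add \lnot \lnot Z):
    × closes — contains both Z and \lnot Z.
All 3 branches close.
Every branch closed, so the negation is unsatisfiable and the formula is valid.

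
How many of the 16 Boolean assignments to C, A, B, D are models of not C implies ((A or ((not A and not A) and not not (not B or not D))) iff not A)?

11

Initial set: {T (not C implies ((A or ((not A and not A) and not not (not B or not D))) iff not A))}.
T (not C implies ((A or ((not A and not A) and not not (not B or not D))) iff not A)): β-rule — branch into F not C  //  T ((A or ((not A and not A) and not not (not B or not D))) iff not A).
  branch 1 (add F not C):
    ○ open, literals {C=1}.
  branch 2 (add T ((A or ((not A and not A) and not not (not B or not D))) iff not A)):
    T ((A or ((not A and not A) and not not (not B or not D))) iff not A): β-rule — branch into T (A or ((not A and not A) and not not (not B or not D))), T not A  //  F (A or ((not A and not A) and not not (not B or not D))), F not A.
      branch 2.1 (add T (A or ((not A and not A) and not not (not B or not D))), T not A):
        T (A or ((not A and not A) and not not (not B or not D))): β-rule — branch into T A  //  T ((not A and not A) and not not (not B or not D)).
          branch 2.1.1 (add T A):
            × closes — contains both A and not A.
          branch 2.1.2 (add T ((not A and not A) and not not (not B or not D))):
            T ((not A and not A) and not not (not B or not D)): α-rule — add T (not A and not A), T not not (not B or not D).
            T (not A and not A): α-rule — add T not A, T not A.
            T not not (not B or not D): drop double negation, giving T (not B or not D).
            T (not B or not D): β-rule — branch into T not B  //  T not D.
              branch 2.1.2.1 (add T not B):
                ○ open, literals {A=0, B=0}.
              branch 2.1.2.2 (add T not D):
                ○ open, literals {A=0, D=0}.
      branch 2.2 (add F (A or ((not A and not A) and not not (not B or not D))), F not A):
        F (A or ((not A and not A) and not not (not B or not D))): α-rule — add F A, F ((not A and not A) and not not (not B or not D)).
        × closes — contains both A and not A.
2 branches closed, 3 open.
Each open branch fixes some atoms; the unmentioned ones are free. Counting distinct full assignments: branch {C=1} (A, B, D) contributes 8 new; branch {A=0, B=0} (C, D) contributes 2 new; branch {A=0, D=0} (C, B) contributes 1 new. Total: 11.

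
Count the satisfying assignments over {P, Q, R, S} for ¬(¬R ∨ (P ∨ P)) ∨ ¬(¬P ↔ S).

Initial set: {T (¬(¬R ∨ (P ∨ P)) ∨ ¬(¬P ↔ S))}.
T (¬(¬R ∨ (P ∨ P)) ∨ ¬(¬P ↔ S)): β-rule — branch into T ¬(¬R ∨ (P ∨ P))  //  T ¬(¬P ↔ S).
  branch 1 (add T ¬(¬R ∨ (P ∨ P))):
    T ¬(¬R ∨ (P ∨ P)): α-rule — add F ¬R, F (P ∨ P).
    F (P ∨ P): α-rule — add F P, F P.
    ○ open, literals {P=false, R=true}.
  branch 2 (add T ¬(¬P ↔ S)):
    T ¬(¬P ↔ S): β-rule — branch into T ¬P, F S  //  F ¬P, T S.
      branch 2.1 (add T ¬P, F S):
        ○ open, literals {P=false, S=false}.
      branch 2.2 (add F ¬P, T S):
        ○ open, literals {P=true, S=true}.
0 branches closed, 3 open.
Each open branch fixes some atoms; the unmentioned ones are free. Counting distinct full assignments: branch {P=false, R=true} (Q, S) contributes 4 new; branch {P=false, S=false} (Q, R) contributes 2 new; branch {P=true, S=true} (Q, R) contributes 4 new. Total: 10.

10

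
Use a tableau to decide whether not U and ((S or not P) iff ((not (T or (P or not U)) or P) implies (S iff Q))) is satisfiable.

Initial set: {(not U and ((S or not P) iff ((not (T or (P or not U)) or P) implies (S iff Q))))}.
(not U and ((S or not P) iff ((not (T or (P or not U)) or P) implies (S iff Q)))): α-rule — add not U, ((S or not P) iff ((not (T or (P or not U)) or P) implies (S iff Q))).
((S or not P) iff ((not (T or (P or not U)) or P) implies (S iff Q))): β-rule — branch into (S or not P), ((not (T or (P or not U)) or P) implies (S iff Q))  //  not (S or not P), not ((not (T or (P or not U)) or P) implies (S iff Q)).
  branch 1 (add (S or not P), ((not (T or (P or not U)) or P) implies (S iff Q))):
    (S or not P): β-rule — branch into S  //  not P.
      branch 1.1 (add S):
        ((not (T or (P or not U)) or P) implies (S iff Q)): β-rule — branch into not (not (T or (P or not U)) or P)  //  (S iff Q).
          branch 1.1.1 (add not (not (T or (P or not U)) or P)):
            not (not (T or (P or not U)) or P): α-rule — add not not (T or (P or not U)), not P.
            not not (T or (P or not U)): β-rule — branch into T  //  (P or not U).
              branch 1.1.1.1 (add T):
                ○ open, literals {P=F, S=T, T=T, U=F}.
              branch 1.1.1.2 (add (P or not U)):
                (P or not U): β-rule — branch into P  //  not U.
                  branch 1.1.1.2.1 (add P):
                    × closes — contains both P and not P.
                  branch 1.1.1.2.2 (add not U):
                    ○ open, literals {P=F, S=T, U=F}.
          branch 1.1.2 (add (S iff Q)):
            (S iff Q): β-rule — branch into S, Q  //  not S, not Q.
              branch 1.1.2.1 (add S, Q):
                ○ open, literals {Q=T, S=T, U=F}.
              branch 1.1.2.2 (add not S, not Q):
                × closes — contains both S and not S.
      branch 1.2 (add not P):
        ((not (T or (P or not U)) or P) implies (S iff Q)): β-rule — branch into not (not (T or (P or not U)) or P)  //  (S iff Q).
          branch 1.2.1 (add not (not (T or (P or not U)) or P)):
            not (not (T or (P or not U)) or P): α-rule — add not not (T or (P or not U)), not P.
            not not (T or (P or not U)): β-rule — branch into T  //  (P or not U).
              branch 1.2.1.1 (add T):
                ○ open, literals {P=F, T=T, U=F}.
              branch 1.2.1.2 (add (P or not U)):
                (P or not U): β-rule — branch into P  //  not U.
                  branch 1.2.1.2.1 (add P):
                    × closes — contains both P and not P.
                  branch 1.2.1.2.2 (add not U):
                    ○ open, literals {P=F, U=F}.
          branch 1.2.2 (add (S iff Q)):
            (S iff Q): β-rule — branch into S, Q  //  not S, not Q.
              branch 1.2.2.1 (add S, Q):
                ○ open, literals {P=F, Q=T, S=T, U=F}.
              branch 1.2.2.2 (add not S, not Q):
                ○ open, literals {P=F, Q=F, S=F, U=F}.
  branch 2 (add not (S or not P), not ((not (T or (P or not U)) or P) implies (S iff Q))):
    not (S or not P): α-rule — add not S, not not P.
    not ((not (T or (P or not U)) or P) implies (S iff Q)): α-rule — add (not (T or (P or not U)) or P), not (S iff Q).
    (not (T or (P or not U)) or P): β-rule — branch into not (T or (P or not U))  //  P.
      branch 2.1 (add not (T or (P or not U))):
        not (T or (P or not U)): α-rule — add not T, not (P or not U).
        not (P or not U): α-rule — add not P, not not U.
        × closes — contains both P and not P.
      branch 2.2 (add P):
        not (S iff Q): β-rule — branch into S, not Q  //  not S, Q.
          branch 2.2.1 (add S, not Q):
            × closes — contains both S and not S.
          branch 2.2.2 (add not S, Q):
            ○ open, literals {P=T, Q=T, S=F, U=F}.
5 branches closed, 8 open.
An open branch gives a satisfying assignment: P=F, S=T, T=T, U=F.

Satisfiable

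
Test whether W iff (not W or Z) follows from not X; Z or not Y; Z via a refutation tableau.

Initial set: {not X; (Z or not Y); Z; not (W iff (not W or Z))}.
(Z or not Y): β-rule — branch into Z  //  not Y.
  branch 1 (add Z):
    not (W iff (not W or Z)): β-rule — branch into W, not (not W or Z)  //  not W, (not W or Z).
      branch 1.1 (add W, not (not W or Z)):
        not (not W or Z): α-rule — add not not W, not Z.
        × closes — contains both Z and not Z.
      branch 1.2 (add not W, (not W or Z)):
        (not W or Z): β-rule — branch into not W  //  Z.
          branch 1.2.1 (add not W):
            ○ open, literals {W=0, X=0, Z=1}.
          branch 1.2.2 (add Z):
            ○ open, literals {W=0, X=0, Z=1}.
  branch 2 (add not Y):
    not (W iff (not W or Z)): β-rule — branch into W, not (not W or Z)  //  not W, (not W or Z).
      branch 2.1 (add W, not (not W or Z)):
        not (not W or Z): α-rule — add not not W, not Z.
        × closes — contains both Z and not Z.
      branch 2.2 (add not W, (not W or Z)):
        (not W or Z): β-rule — branch into not W  //  Z.
          branch 2.2.1 (add not W):
            ○ open, literals {W=0, X=0, Y=0, Z=1}.
          branch 2.2.2 (add Z):
            ○ open, literals {W=0, X=0, Y=0, Z=1}.
2 branches closed, 4 open.
An open branch gives a countermodel: W=0, X=0, Z=1 (unmentioned atoms arbitrary); the premises hold there but the conclusion fails.

No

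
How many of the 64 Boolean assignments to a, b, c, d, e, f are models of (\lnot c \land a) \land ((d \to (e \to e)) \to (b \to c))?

8

Initial set: {T ((\lnot c \land a) \land ((d \to (e \to e)) \to (b \to c)))}.
T ((\lnot c \land a) \land ((d \to (e \to e)) \to (b \to c))): α-rule — add T (\lnot c \land a), T ((d \to (e \to e)) \to (b \to c)).
T (\lnot c \land a): α-rule — add T \lnot c, T a.
T ((d \to (e \to e)) \to (b \to c)): β-rule — branch into F (d \to (e \to e))  //  T (b \to c).
  branch 1 (add F (d \to (e \to e))):
    F (d \to (e \to e)): α-rule — add T d, F (e \to e).
    F (e \to e): α-rule — add T e, F e.
    × closes — contains both e and \lnot e.
  branch 2 (add T (b \to c)):
    T (b \to c): β-rule — branch into F b  //  T c.
      branch 2.1 (add F b):
        ○ open, literals {a=1, b=0, c=0}.
      branch 2.2 (add T c):
        × closes — contains both c and \lnot c.
2 branches closed, 1 open.
Each open branch fixes some atoms; the unmentioned ones are free. Counting distinct full assignments: branch {a=1, b=0, c=0} (d, e, f) contributes 8 new. Total: 8.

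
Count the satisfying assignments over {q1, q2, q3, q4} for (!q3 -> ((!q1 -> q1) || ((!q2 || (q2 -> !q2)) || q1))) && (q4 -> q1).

11

Initial set: {((!q3 -> ((!q1 -> q1) || ((!q2 || (q2 -> !q2)) || q1))) && (q4 -> q1))}.
((!q3 -> ((!q1 -> q1) || ((!q2 || (q2 -> !q2)) || q1))) && (q4 -> q1)): α-rule — add (!q3 -> ((!q1 -> q1) || ((!q2 || (q2 -> !q2)) || q1))), (q4 -> q1).
(!q3 -> ((!q1 -> q1) || ((!q2 || (q2 -> !q2)) || q1))): β-rule — branch into !!q3  //  ((!q1 -> q1) || ((!q2 || (q2 -> !q2)) || q1)).
  branch 1 (add !!q3):
    (q4 -> q1): β-rule — branch into !q4  //  q1.
      branch 1.1 (add !q4):
        ○ open, literals {q3=true, q4=false}.
      branch 1.2 (add q1):
        ○ open, literals {q1=true, q3=true}.
  branch 2 (add ((!q1 -> q1) || ((!q2 || (q2 -> !q2)) || q1))):
    (q4 -> q1): β-rule — branch into !q4  //  q1.
      branch 2.1 (add !q4):
        ((!q1 -> q1) || ((!q2 || (q2 -> !q2)) || q1)): β-rule — branch into (!q1 -> q1)  //  ((!q2 || (q2 -> !q2)) || q1).
          branch 2.1.1 (add (!q1 -> q1)):
            (!q1 -> q1): β-rule — branch into !!q1  //  q1.
              branch 2.1.1.1 (add !!q1):
                ○ open, literals {q1=true, q4=false}.
              branch 2.1.1.2 (add q1):
                ○ open, literals {q1=true, q4=false}.
          branch 2.1.2 (add ((!q2 || (q2 -> !q2)) || q1)):
            ((!q2 || (q2 -> !q2)) || q1): β-rule — branch into (!q2 || (q2 -> !q2))  //  q1.
              branch 2.1.2.1 (add (!q2 || (q2 -> !q2))):
                (!q2 || (q2 -> !q2)): β-rule — branch into !q2  //  (q2 -> !q2).
                  branch 2.1.2.1.1 (add !q2):
                    ○ open, literals {q2=false, q4=false}.
                  branch 2.1.2.1.2 (add (q2 -> !q2)):
                    (q2 -> !q2): β-rule — branch into !q2  //  !q2.
                      branch 2.1.2.1.2.1 (add !q2):
                        ○ open, literals {q2=false, q4=false}.
                      branch 2.1.2.1.2.2 (add !q2):
                        ○ open, literals {q2=false, q4=false}.
              branch 2.1.2.2 (add q1):
                ○ open, literals {q1=true, q4=false}.
      branch 2.2 (add q1):
        ((!q1 -> q1) || ((!q2 || (q2 -> !q2)) || q1)): β-rule — branch into (!q1 -> q1)  //  ((!q2 || (q2 -> !q2)) || q1).
          branch 2.2.1 (add (!q1 -> q1)):
            (!q1 -> q1): β-rule — branch into !!q1  //  q1.
              branch 2.2.1.1 (add !!q1):
                ○ open, literals {q1=true}.
              branch 2.2.1.2 (add q1):
                ○ open, literals {q1=true}.
          branch 2.2.2 (add ((!q2 || (q2 -> !q2)) || q1)):
            ((!q2 || (q2 -> !q2)) || q1): β-rule — branch into (!q2 || (q2 -> !q2))  //  q1.
              branch 2.2.2.1 (add (!q2 || (q2 -> !q2))):
                (!q2 || (q2 -> !q2)): β-rule — branch into !q2  //  (q2 -> !q2).
                  branch 2.2.2.1.1 (add !q2):
                    ○ open, literals {q1=true, q2=false}.
                  branch 2.2.2.1.2 (add (q2 -> !q2)):
                    (q2 -> !q2): β-rule — branch into !q2  //  !q2.
                      branch 2.2.2.1.2.1 (add !q2):
                        ○ open, literals {q1=true, q2=false}.
                      branch 2.2.2.1.2.2 (add !q2):
                        ○ open, literals {q1=true, q2=false}.
              branch 2.2.2.2 (add q1):
                ○ open, literals {q1=true}.
0 branches closed, 14 open.
Each open branch fixes some atoms; the unmentioned ones are free. Counting distinct full assignments: branch {q3=true, q4=false} (q1, q2) contributes 4 new; branch {q1=true, q3=true} (q2, q4) contributes 2 new; branch {q1=true, q4=false} (q2, q3) contributes 2 new; branch {q1=true, q4=false} (q2, q3) contributes 0 new; branch {q2=false, q4=false} (q1, q3) contributes 1 new; branch {q2=false, q4=false} (q1, q3) contributes 0 new; branch {q2=false, q4=false} (q1, q3) contributes 0 new; branch {q1=true, q4=false} (q2, q3) contributes 0 new; branch {q1=true} (q2, q3, q4) contributes 2 new; branch {q1=true} (q2, q3, q4) contributes 0 new; branch {q1=true, q2=false} (q3, q4) contributes 0 new; branch {q1=true, q2=false} (q3, q4) contributes 0 new; branch {q1=true, q2=false} (q3, q4) contributes 0 new; branch {q1=true} (q2, q3, q4) contributes 0 new. Total: 11.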